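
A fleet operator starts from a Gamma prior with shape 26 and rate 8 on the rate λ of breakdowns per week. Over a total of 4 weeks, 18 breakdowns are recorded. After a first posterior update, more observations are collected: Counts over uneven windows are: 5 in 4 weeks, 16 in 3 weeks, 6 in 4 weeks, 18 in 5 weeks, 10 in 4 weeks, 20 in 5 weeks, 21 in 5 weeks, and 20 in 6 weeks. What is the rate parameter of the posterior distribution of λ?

48

Total count 18 over total exposure 4 weeks.
After the first batch: Gamma(26 + 18, 8 + 4) = Gamma(44, 12).
Total count: 5 + 16 + 6 + 18 + 10 + 20 + 21 + 20 = 116.
Total exposure: 4 + 3 + 4 + 5 + 4 + 5 + 5 + 6 = 36 weeks.
After the second batch: Gamma(44 + 116, 12 + 36) = Gamma(160, 48).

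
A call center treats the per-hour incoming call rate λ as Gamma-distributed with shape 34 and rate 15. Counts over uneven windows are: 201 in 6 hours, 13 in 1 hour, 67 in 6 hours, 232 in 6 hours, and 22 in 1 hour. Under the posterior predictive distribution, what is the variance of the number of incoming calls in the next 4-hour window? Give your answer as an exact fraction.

88764/1225

Total count: 201 + 13 + 67 + 232 + 22 = 535.
Total exposure: 6 + 1 + 6 + 6 + 1 = 20 hours.
By Gamma–Poisson conjugacy, the posterior is Gamma(α + Σx, β + Σt) = Gamma(34 + 535, 15 + 20) = Gamma(569, 35).
The posterior predictive for a window of length T is Negative Binomial with variance T·α'·(β'+T)/β'² = 4·569·39/1225 = 88764/1225.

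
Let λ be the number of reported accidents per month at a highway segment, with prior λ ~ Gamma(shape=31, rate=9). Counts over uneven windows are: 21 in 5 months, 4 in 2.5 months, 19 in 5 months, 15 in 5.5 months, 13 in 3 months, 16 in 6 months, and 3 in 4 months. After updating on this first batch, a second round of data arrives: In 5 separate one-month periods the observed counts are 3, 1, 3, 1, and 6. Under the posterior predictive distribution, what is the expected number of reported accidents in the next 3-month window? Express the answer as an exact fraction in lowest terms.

136/15

Total count: 21 + 4 + 19 + 15 + 13 + 16 + 3 = 91.
Total exposure: 5 + 2.5 + 5 + 5.5 + 3 + 6 + 4 = 31 months.
After the first batch: Gamma(31 + 91, 9 + 31) = Gamma(122, 40).
Total count: 3 + 1 + 3 + 1 + 6 = 14.
Total exposure: 5 months.
After the second batch: Gamma(122 + 14, 40 + 5) = Gamma(136, 45).
Predictive mean over a 3-month window = T·E[λ|data] = 3·136/45 = 136/15.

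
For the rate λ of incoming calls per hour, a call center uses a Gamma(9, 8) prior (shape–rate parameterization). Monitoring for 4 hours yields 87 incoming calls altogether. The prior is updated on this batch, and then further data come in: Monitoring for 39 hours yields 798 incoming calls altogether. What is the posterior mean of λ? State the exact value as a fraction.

Total count 87 over total exposure 4 hours.
After the first batch: Gamma(9 + 87, 8 + 4) = Gamma(96, 12).
Total count 798 over total exposure 39 hours.
After the second batch: Gamma(96 + 798, 12 + 39) = Gamma(894, 51).
Posterior mean = α'/β' = 894/51 = 298/17.

298/17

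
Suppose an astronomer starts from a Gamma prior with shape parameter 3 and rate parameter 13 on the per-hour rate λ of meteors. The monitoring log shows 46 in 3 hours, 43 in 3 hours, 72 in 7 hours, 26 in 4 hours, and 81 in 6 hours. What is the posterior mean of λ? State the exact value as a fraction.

Total count: 46 + 43 + 72 + 26 + 81 = 268.
Total exposure: 3 + 3 + 7 + 4 + 6 = 23 hours.
Gamma(α, β) with Poisson data over total exposure Σt gives posterior Gamma(α+Σx, β+Σt) = Gamma(271, 36).
Posterior mean = α'/β' = 271/36.

271/36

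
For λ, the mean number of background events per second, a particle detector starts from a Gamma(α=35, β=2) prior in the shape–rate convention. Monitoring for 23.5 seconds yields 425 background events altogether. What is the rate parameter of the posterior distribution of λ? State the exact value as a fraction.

Total count 425 over total exposure 23.5 seconds.
The Gamma prior is conjugate for the Poisson rate, so λ | data ~ Gamma(35+425, 2+23.5) = Gamma(460, 51/2).

51/2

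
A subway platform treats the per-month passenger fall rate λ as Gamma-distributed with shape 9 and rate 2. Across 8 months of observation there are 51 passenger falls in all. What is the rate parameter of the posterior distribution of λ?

10

Total count 51 over total exposure 8 months.
By Gamma–Poisson conjugacy, the posterior is Gamma(α + Σx, β + Σt) = Gamma(9 + 51, 2 + 8) = Gamma(60, 10).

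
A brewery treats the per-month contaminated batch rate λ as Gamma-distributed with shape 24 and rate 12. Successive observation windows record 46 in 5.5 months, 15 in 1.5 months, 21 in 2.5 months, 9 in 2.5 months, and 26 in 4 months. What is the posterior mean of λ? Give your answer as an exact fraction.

141/28

Total count: 46 + 15 + 21 + 9 + 26 = 117.
Total exposure: 5.5 + 1.5 + 2.5 + 2.5 + 4 = 16 months.
Conjugate update: add total count to the shape and total exposure to the rate, giving Gamma(141, 28).
Posterior mean = α'/β' = 141/28.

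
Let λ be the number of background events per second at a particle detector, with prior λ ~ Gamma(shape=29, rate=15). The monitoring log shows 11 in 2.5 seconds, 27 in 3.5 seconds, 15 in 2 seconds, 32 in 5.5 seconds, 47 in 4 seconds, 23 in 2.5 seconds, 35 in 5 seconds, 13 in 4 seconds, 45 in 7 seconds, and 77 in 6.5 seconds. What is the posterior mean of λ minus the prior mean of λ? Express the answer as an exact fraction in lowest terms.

Total count: 11 + 27 + 15 + 32 + 47 + 23 + 35 + 13 + 45 + 77 = 325.
Total exposure: 2.5 + 3.5 + 2 + 5.5 + 4 + 2.5 + 5 + 4 + 7 + 6.5 = 42.5 seconds.
Conjugate update: add total count to the shape and total exposure to the rate, giving Gamma(354, 115/2).
Posterior mean = 354/(115/2) = 708/115; prior mean = 29/15 = 29/15. Difference = 708/115 − 29/15 = 1457/345.

1457/345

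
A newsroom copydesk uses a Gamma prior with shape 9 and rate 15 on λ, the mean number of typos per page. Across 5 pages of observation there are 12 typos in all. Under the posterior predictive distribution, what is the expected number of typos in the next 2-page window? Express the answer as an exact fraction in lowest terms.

Total count 12 over total exposure 5 pages.
Posterior: α' = 9 + 12 = 21, β' = 15 + 5 = 20.
Predictive mean over a 2-page window = T·E[λ|data] = 2·21/20 = 21/10.

21/10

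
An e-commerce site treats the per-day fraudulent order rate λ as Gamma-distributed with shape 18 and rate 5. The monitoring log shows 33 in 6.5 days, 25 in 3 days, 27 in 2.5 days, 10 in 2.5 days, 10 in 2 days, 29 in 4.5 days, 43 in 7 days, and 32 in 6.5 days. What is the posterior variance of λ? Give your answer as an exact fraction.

Total count: 33 + 25 + 27 + 10 + 10 + 29 + 43 + 32 = 209.
Total exposure: 6.5 + 3 + 2.5 + 2.5 + 2 + 4.5 + 7 + 6.5 = 34.5 days.
Gamma(α, β) with Poisson data over total exposure Σt gives posterior Gamma(α+Σx, β+Σt) = Gamma(227, 79/2).
Posterior variance = α'/β'² = 227/(6241/4) = 908/6241.

908/6241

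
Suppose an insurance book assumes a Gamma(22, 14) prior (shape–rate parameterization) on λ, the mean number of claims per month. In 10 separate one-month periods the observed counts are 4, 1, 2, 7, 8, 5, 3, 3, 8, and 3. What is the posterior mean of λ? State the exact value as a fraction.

Total count: 4 + 1 + 2 + 7 + 8 + 5 + 3 + 3 + 8 + 3 = 44.
Total exposure: 10 months.
Posterior: α' = 22 + 44 = 66, β' = 14 + 10 = 24.
Posterior mean = α'/β' = 66/24 = 11/4.

11/4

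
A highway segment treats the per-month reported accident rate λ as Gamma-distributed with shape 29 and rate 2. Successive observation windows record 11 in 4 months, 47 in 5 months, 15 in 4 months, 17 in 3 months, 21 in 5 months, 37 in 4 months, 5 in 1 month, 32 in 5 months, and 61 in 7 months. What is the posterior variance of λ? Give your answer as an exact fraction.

11/64

Total count: 11 + 47 + 15 + 17 + 21 + 37 + 5 + 32 + 61 = 246.
Total exposure: 4 + 5 + 4 + 3 + 5 + 4 + 1 + 5 + 7 = 38 months.
Posterior: α' = 29 + 246 = 275, β' = 2 + 38 = 40.
Posterior variance = α'/β'² = 275/1600 = 11/64.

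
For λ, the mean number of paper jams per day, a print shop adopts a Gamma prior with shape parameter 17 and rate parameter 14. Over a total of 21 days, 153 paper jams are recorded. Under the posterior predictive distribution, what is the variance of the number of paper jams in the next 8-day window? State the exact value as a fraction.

Total count 153 over total exposure 21 days.
The Gamma prior is conjugate for the Poisson rate, so λ | data ~ Gamma(17+153, 14+21) = Gamma(170, 35).
The posterior predictive for a window of length T is Negative Binomial with variance T·α'·(β'+T)/β'² = 8·170·43/1225 = 11696/245.

11696/245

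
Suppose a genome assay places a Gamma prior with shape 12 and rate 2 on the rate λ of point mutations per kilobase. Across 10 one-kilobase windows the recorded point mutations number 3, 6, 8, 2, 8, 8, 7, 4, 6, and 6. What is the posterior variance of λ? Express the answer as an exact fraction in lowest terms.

Total count: 3 + 6 + 8 + 2 + 8 + 8 + 7 + 4 + 6 + 6 = 58.
Total exposure: 10 kilobases.
Posterior: α' = 12 + 58 = 70, β' = 2 + 10 = 12.
Posterior variance = α'/β'² = 70/144 = 35/72.

35/72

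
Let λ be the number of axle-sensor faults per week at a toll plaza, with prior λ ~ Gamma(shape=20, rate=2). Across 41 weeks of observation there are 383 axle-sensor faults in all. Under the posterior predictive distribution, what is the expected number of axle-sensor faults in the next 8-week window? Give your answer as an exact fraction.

3224/43

Total count 383 over total exposure 41 weeks.
Conjugate update: add total count to the shape and total exposure to the rate, giving Gamma(403, 43).
Predictive mean over an 8-week window = T·E[λ|data] = 8·403/43 = 3224/43.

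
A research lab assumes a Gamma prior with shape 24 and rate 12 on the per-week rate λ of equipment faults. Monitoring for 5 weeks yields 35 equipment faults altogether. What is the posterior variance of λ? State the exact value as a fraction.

59/289

Total count 35 over total exposure 5 weeks.
Posterior: α' = 24 + 35 = 59, β' = 12 + 5 = 17.
Posterior variance = α'/β'² = 59/289.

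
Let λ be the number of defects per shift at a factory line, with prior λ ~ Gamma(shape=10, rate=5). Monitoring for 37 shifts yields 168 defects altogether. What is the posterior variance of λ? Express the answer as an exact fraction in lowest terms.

89/882

Total count 168 over total exposure 37 shifts.
By Gamma–Poisson conjugacy, the posterior is Gamma(α + Σx, β + Σt) = Gamma(10 + 168, 5 + 37) = Gamma(178, 42).
Posterior variance = α'/β'² = 178/1764 = 89/882.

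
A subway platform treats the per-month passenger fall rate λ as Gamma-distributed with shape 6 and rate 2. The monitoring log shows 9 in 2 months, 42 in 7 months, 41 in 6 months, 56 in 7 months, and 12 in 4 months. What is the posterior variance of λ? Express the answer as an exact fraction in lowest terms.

83/392

Total count: 9 + 42 + 41 + 56 + 12 = 160.
Total exposure: 2 + 7 + 6 + 7 + 4 = 26 months.
Conjugate update: add total count to the shape and total exposure to the rate, giving Gamma(166, 28).
Posterior variance = α'/β'² = 166/784 = 83/392.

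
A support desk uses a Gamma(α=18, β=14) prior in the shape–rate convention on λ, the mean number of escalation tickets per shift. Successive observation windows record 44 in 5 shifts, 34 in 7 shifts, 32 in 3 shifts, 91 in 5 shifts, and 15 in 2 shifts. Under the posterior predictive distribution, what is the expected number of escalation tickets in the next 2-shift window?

13

Total count: 44 + 34 + 32 + 91 + 15 = 216.
Total exposure: 5 + 7 + 3 + 5 + 2 = 22 shifts.
Conjugate update: add total count to the shape and total exposure to the rate, giving Gamma(234, 36).
Predictive mean over a 2-shift window = T·E[λ|data] = 2·234/36 = 13.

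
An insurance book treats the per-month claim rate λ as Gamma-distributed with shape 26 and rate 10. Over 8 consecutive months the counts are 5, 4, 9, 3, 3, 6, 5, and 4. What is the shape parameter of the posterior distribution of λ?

65

Total count: 5 + 4 + 9 + 3 + 3 + 6 + 5 + 4 = 39.
Total exposure: 8 months.
By Gamma–Poisson conjugacy, the posterior is Gamma(α + Σx, β + Σt) = Gamma(26 + 39, 10 + 8) = Gamma(65, 18).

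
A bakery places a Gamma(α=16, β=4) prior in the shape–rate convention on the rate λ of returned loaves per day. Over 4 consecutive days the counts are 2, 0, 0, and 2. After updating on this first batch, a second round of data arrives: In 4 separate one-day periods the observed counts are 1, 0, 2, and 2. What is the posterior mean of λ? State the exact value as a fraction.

Total count: 2 + 0 + 0 + 2 = 4.
Total exposure: 4 days.
After the first batch: Gamma(16 + 4, 4 + 4) = Gamma(20, 8).
Total count: 1 + 0 + 2 + 2 = 5.
Total exposure: 4 days.
After the second batch: Gamma(20 + 5, 8 + 4) = Gamma(25, 12).
Posterior mean = α'/β' = 25/12.

25/12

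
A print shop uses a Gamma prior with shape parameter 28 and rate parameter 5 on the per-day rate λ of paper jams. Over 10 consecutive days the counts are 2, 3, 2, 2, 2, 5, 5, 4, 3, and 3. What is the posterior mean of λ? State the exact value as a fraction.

59/15

Total count: 2 + 3 + 2 + 2 + 2 + 5 + 5 + 4 + 3 + 3 = 31.
Total exposure: 10 days.
Conjugate update: add total count to the shape and total exposure to the rate, giving Gamma(59, 15).
Posterior mean = α'/β' = 59/15.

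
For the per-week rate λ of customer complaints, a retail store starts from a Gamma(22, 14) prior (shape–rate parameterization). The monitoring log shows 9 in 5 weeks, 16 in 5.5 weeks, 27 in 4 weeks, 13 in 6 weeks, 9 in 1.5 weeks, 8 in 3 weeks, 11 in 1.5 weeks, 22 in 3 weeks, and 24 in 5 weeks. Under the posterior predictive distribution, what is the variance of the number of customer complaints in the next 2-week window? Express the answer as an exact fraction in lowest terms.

Total count: 9 + 16 + 27 + 13 + 9 + 8 + 11 + 22 + 24 = 139.
Total exposure: 5 + 5.5 + 4 + 6 + 1.5 + 3 + 1.5 + 3 + 5 = 34.5 weeks.
Conjugate update: add total count to the shape and total exposure to the rate, giving Gamma(161, 97/2).
The posterior predictive for a window of length T is Negative Binomial with variance T·α'·(β'+T)/β'² = 2·161·(101/2)/(9409/4) = 65044/9409.

65044/9409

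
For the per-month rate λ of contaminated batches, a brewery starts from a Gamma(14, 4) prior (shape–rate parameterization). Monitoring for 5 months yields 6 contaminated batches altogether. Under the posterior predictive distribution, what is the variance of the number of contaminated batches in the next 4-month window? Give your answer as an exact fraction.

1040/81

Total count 6 over total exposure 5 months.
By Gamma–Poisson conjugacy, the posterior is Gamma(α + Σx, β + Σt) = Gamma(14 + 6, 4 + 5) = Gamma(20, 9).
The posterior predictive for a window of length T is Negative Binomial with variance T·α'·(β'+T)/β'² = 4·20·13/81 = 1040/81.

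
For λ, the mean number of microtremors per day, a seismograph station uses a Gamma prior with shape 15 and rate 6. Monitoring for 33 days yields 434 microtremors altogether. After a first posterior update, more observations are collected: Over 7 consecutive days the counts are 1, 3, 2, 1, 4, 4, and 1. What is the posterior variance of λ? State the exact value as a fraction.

Total count 434 over total exposure 33 days.
After the first batch: Gamma(15 + 434, 6 + 33) = Gamma(449, 39).
Total count: 1 + 3 + 2 + 1 + 4 + 4 + 1 = 16.
Total exposure: 7 days.
After the second batch: Gamma(449 + 16, 39 + 7) = Gamma(465, 46).
Posterior variance = α'/β'² = 465/2116.

465/2116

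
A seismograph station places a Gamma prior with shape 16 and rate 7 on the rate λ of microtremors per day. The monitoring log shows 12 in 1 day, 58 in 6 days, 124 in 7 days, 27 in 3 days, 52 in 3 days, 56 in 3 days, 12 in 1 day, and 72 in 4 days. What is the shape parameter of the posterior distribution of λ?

429

Total count: 12 + 58 + 124 + 27 + 52 + 56 + 12 + 72 = 413.
Total exposure: 1 + 6 + 7 + 3 + 3 + 3 + 1 + 4 = 28 days.
Posterior: α' = 16 + 413 = 429, β' = 7 + 28 = 35.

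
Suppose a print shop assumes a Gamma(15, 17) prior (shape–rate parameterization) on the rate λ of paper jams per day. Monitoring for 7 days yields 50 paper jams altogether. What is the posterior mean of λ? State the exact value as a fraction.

Total count 50 over total exposure 7 days.
Gamma(α, β) with Poisson data over total exposure Σt gives posterior Gamma(α+Σx, β+Σt) = Gamma(65, 24).
Posterior mean = α'/β' = 65/24.

65/24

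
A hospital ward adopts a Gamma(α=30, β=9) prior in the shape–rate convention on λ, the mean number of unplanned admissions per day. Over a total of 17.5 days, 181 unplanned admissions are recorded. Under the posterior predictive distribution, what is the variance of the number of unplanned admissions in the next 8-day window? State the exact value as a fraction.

Total count 181 over total exposure 17.5 days.
The Gamma prior is conjugate for the Poisson rate, so λ | data ~ Gamma(30+181, 9+17.5) = Gamma(211, 53/2).
The posterior predictive for a window of length T is Negative Binomial with variance T·α'·(β'+T)/β'² = 8·211·(69/2)/(2809/4) = 232944/2809.

232944/2809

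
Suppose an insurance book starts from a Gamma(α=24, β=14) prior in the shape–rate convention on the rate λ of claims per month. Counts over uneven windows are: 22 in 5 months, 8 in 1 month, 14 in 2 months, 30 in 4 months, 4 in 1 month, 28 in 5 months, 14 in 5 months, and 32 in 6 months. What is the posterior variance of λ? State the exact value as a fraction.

Total count: 22 + 8 + 14 + 30 + 4 + 28 + 14 + 32 = 152.
Total exposure: 5 + 1 + 2 + 4 + 1 + 5 + 5 + 6 = 29 months.
Gamma(α, β) with Poisson data over total exposure Σt gives posterior Gamma(α+Σx, β+Σt) = Gamma(176, 43).
Posterior variance = α'/β'² = 176/1849.

176/1849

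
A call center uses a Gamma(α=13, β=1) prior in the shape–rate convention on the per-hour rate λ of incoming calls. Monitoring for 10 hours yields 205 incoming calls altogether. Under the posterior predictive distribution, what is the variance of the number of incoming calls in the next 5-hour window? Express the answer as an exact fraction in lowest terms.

Total count 205 over total exposure 10 hours.
Posterior: α' = 13 + 205 = 218, β' = 1 + 10 = 11.
The posterior predictive for a window of length T is Negative Binomial with variance T·α'·(β'+T)/β'² = 5·218·16/121 = 17440/121.

17440/121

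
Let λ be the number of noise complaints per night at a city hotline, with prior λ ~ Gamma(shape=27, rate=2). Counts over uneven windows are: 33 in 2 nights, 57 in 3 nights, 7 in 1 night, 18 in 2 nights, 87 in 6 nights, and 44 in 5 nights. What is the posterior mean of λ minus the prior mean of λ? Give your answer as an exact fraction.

Total count: 33 + 57 + 7 + 18 + 87 + 44 = 246.
Total exposure: 2 + 3 + 1 + 2 + 6 + 5 = 19 nights.
By Gamma–Poisson conjugacy, the posterior is Gamma(α + Σx, β + Σt) = Gamma(27 + 246, 2 + 19) = Gamma(273, 21).
Posterior mean = 273/21 = 13; prior mean = 27/2 = 27/2. Difference = 13 − 27/2 = -1/2.

-1/2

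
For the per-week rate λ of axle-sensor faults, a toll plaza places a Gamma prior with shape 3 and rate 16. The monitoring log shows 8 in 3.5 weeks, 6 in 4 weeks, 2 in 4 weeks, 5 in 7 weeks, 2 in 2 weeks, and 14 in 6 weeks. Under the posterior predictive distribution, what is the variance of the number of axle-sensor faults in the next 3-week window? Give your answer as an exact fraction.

4368/1445

Total count: 8 + 6 + 2 + 5 + 2 + 14 = 37.
Total exposure: 3.5 + 4 + 4 + 7 + 2 + 6 = 26.5 weeks.
Conjugate update: add total count to the shape and total exposure to the rate, giving Gamma(40, 85/2).
The posterior predictive for a window of length T is Negative Binomial with variance T·α'·(β'+T)/β'² = 3·40·(91/2)/(7225/4) = 4368/1445.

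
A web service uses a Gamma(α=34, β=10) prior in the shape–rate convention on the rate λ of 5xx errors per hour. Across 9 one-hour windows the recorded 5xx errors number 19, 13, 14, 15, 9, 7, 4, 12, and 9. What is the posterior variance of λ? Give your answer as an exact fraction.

136/361

Total count: 19 + 13 + 14 + 15 + 9 + 7 + 4 + 12 + 9 = 102.
Total exposure: 9 hours.
Gamma(α, β) with Poisson data over total exposure Σt gives posterior Gamma(α+Σx, β+Σt) = Gamma(136, 19).
Posterior variance = α'/β'² = 136/361.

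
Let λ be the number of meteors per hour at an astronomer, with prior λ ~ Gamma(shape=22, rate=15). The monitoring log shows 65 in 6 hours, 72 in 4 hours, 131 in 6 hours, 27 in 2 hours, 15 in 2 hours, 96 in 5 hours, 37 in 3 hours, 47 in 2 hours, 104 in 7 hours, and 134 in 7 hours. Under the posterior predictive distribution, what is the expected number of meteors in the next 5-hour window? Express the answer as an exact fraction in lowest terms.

Total count: 65 + 72 + 131 + 27 + 15 + 96 + 37 + 47 + 104 + 134 = 728.
Total exposure: 6 + 4 + 6 + 2 + 2 + 5 + 3 + 2 + 7 + 7 = 44 hours.
The Gamma prior is conjugate for the Poisson rate, so λ | data ~ Gamma(22+728, 15+44) = Gamma(750, 59).
Predictive mean over a 5-hour window = T·E[λ|data] = 5·750/59 = 3750/59.

3750/59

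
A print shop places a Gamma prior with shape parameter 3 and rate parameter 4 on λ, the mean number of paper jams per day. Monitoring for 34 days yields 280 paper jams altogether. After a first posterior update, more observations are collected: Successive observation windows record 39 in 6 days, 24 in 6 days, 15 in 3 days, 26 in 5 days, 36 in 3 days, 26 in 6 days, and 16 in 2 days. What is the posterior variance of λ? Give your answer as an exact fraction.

Total count 280 over total exposure 34 days.
After the first batch: Gamma(3 + 280, 4 + 34) = Gamma(283, 38).
Total count: 39 + 24 + 15 + 26 + 36 + 26 + 16 = 182.
Total exposure: 6 + 6 + 3 + 5 + 3 + 6 + 2 = 31 days.
After the second batch: Gamma(283 + 182, 38 + 31) = Gamma(465, 69).
Posterior variance = α'/β'² = 465/4761 = 155/1587.

155/1587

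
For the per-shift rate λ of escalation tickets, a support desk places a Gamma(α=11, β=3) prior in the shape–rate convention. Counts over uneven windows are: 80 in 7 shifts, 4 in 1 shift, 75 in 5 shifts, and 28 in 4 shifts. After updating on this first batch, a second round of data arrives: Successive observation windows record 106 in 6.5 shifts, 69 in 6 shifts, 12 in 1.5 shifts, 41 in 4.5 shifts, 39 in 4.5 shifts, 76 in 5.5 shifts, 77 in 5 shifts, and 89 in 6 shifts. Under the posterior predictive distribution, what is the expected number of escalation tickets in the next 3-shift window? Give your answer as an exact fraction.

Total count: 80 + 4 + 75 + 28 = 187.
Total exposure: 7 + 1 + 5 + 4 = 17 shifts.
After the first batch: Gamma(11 + 187, 3 + 17) = Gamma(198, 20).
Total count: 106 + 69 + 12 + 41 + 39 + 76 + 77 + 89 = 509.
Total exposure: 6.5 + 6 + 1.5 + 4.5 + 4.5 + 5.5 + 5 + 6 = 39.5 shifts.
After the second batch: Gamma(198 + 509, 20 + 39.5) = Gamma(707, 119/2).
Predictive mean over a 3-shift window = T·E[λ|data] = 3·707/(119/2) = 606/17.

606/17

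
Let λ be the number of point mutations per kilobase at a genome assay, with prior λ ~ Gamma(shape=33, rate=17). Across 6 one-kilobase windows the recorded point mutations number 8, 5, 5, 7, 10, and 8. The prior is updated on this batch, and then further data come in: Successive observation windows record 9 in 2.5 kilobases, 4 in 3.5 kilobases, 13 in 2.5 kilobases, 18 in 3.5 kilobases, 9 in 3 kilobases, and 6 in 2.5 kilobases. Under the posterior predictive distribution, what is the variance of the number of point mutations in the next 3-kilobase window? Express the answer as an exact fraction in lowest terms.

Total count: 8 + 5 + 5 + 7 + 10 + 8 = 43.
Total exposure: 6 kilobases.
After the first batch: Gamma(33 + 43, 17 + 6) = Gamma(76, 23).
Total count: 9 + 4 + 13 + 18 + 9 + 6 = 59.
Total exposure: 2.5 + 3.5 + 2.5 + 3.5 + 3 + 2.5 = 17.5 kilobases.
After the second batch: Gamma(76 + 59, 23 + 17.5) = Gamma(135, 81/2).
The posterior predictive for a window of length T is Negative Binomial with variance T·α'·(β'+T)/β'² = 3·135·(87/2)/(6561/4) = 290/27.

290/27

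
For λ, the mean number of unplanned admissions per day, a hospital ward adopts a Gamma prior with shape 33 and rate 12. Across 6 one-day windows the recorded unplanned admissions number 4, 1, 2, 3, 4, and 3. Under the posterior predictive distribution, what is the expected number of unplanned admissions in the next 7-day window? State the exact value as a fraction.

Total count: 4 + 1 + 2 + 3 + 4 + 3 = 17.
Total exposure: 6 days.
Posterior: α' = 33 + 17 = 50, β' = 12 + 6 = 18.
Predictive mean over a 7-day window = T·E[λ|data] = 7·50/18 = 175/9.

175/9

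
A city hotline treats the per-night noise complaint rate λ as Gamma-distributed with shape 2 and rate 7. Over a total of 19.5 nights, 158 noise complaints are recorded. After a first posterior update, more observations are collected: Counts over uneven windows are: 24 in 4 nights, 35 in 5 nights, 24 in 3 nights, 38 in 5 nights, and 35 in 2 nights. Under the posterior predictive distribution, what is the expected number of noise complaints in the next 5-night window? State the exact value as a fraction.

3160/91

Total count 158 over total exposure 19.5 nights.
After the first batch: Gamma(2 + 158, 7 + 19.5) = Gamma(160, 53/2).
Total count: 24 + 35 + 24 + 38 + 35 = 156.
Total exposure: 4 + 5 + 3 + 5 + 2 = 19 nights.
After the second batch: Gamma(160 + 156, 53/2 + 19) = Gamma(316, 91/2).
Predictive mean over a 5-night window = T·E[λ|data] = 5·316/(91/2) = 3160/91.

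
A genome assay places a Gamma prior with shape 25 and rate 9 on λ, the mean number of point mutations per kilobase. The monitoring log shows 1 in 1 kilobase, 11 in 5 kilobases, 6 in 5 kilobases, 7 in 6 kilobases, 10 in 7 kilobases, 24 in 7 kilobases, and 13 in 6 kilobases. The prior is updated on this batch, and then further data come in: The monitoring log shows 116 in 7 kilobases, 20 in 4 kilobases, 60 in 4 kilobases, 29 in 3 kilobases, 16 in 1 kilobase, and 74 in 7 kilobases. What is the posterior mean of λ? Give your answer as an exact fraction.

Total count: 1 + 11 + 6 + 7 + 10 + 24 + 13 = 72.
Total exposure: 1 + 5 + 5 + 6 + 7 + 7 + 6 = 37 kilobases.
After the first batch: Gamma(25 + 72, 9 + 37) = Gamma(97, 46).
Total count: 116 + 20 + 60 + 29 + 16 + 74 = 315.
Total exposure: 7 + 4 + 4 + 3 + 1 + 7 = 26 kilobases.
After the second batch: Gamma(97 + 315, 46 + 26) = Gamma(412, 72).
Posterior mean = α'/β' = 412/72 = 103/18.

103/18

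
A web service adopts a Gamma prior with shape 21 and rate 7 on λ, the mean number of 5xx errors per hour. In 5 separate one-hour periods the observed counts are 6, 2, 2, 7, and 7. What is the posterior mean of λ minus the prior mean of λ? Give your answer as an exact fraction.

Total count: 6 + 2 + 2 + 7 + 7 = 24.
Total exposure: 5 hours.
Posterior: α' = 21 + 24 = 45, β' = 7 + 5 = 12.
Posterior mean = 45/12 = 15/4; prior mean = 21/7 = 3. Difference = 15/4 − 3 = 3/4.

3/4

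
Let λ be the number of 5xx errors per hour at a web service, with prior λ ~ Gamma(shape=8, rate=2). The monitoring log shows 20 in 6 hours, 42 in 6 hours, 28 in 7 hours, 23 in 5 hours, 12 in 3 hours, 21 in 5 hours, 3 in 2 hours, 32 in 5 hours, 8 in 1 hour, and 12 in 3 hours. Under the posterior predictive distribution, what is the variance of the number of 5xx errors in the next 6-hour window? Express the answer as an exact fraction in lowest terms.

Total count: 20 + 42 + 28 + 23 + 12 + 21 + 3 + 32 + 8 + 12 = 201.
Total exposure: 6 + 6 + 7 + 5 + 3 + 5 + 2 + 5 + 1 + 3 = 43 hours.
By Gamma–Poisson conjugacy, the posterior is Gamma(α + Σx, β + Σt) = Gamma(8 + 201, 2 + 43) = Gamma(209, 45).
The posterior predictive for a window of length T is Negative Binomial with variance T·α'·(β'+T)/β'² = 6·209·51/2025 = 7106/225.

7106/225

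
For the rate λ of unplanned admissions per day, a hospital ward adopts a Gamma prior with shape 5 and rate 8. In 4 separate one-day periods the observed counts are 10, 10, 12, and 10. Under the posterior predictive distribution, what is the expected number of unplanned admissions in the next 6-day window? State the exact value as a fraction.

Total count: 10 + 10 + 12 + 10 = 42.
Total exposure: 4 days.
By Gamma–Poisson conjugacy, the posterior is Gamma(α + Σx, β + Σt) = Gamma(5 + 42, 8 + 4) = Gamma(47, 12).
Predictive mean over a 6-day window = T·E[λ|data] = 6·47/12 = 47/2.

47/2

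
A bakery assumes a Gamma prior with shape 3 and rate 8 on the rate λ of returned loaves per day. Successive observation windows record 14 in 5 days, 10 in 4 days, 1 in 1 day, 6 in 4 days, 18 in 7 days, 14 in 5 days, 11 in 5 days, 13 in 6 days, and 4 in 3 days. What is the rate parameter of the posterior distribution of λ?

Total count: 14 + 10 + 1 + 6 + 18 + 14 + 11 + 13 + 4 = 91.
Total exposure: 5 + 4 + 1 + 4 + 7 + 5 + 5 + 6 + 3 = 40 days.
By Gamma–Poisson conjugacy, the posterior is Gamma(α + Σx, β + Σt) = Gamma(3 + 91, 8 + 40) = Gamma(94, 48).

48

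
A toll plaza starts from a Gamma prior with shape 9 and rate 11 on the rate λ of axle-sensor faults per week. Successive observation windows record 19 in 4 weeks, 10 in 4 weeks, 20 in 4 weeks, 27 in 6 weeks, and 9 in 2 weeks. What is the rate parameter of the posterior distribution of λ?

Total count: 19 + 10 + 20 + 27 + 9 = 85.
Total exposure: 4 + 4 + 4 + 6 + 2 = 20 weeks.
Posterior: α' = 9 + 85 = 94, β' = 11 + 20 = 31.

31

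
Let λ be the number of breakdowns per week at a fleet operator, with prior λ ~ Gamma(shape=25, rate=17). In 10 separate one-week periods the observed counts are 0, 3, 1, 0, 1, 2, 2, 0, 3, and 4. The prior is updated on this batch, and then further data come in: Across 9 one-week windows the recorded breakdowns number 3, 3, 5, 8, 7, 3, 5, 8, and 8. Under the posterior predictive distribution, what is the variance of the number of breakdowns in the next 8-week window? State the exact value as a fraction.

2002/81

Total count: 0 + 3 + 1 + 0 + 1 + 2 + 2 + 0 + 3 + 4 = 16.
Total exposure: 10 weeks.
After the first batch: Gamma(25 + 16, 17 + 10) = Gamma(41, 27).
Total count: 3 + 3 + 5 + 8 + 7 + 3 + 5 + 8 + 8 = 50.
Total exposure: 9 weeks.
After the second batch: Gamma(41 + 50, 27 + 9) = Gamma(91, 36).
The posterior predictive for a window of length T is Negative Binomial with variance T·α'·(β'+T)/β'² = 8·91·44/1296 = 2002/81.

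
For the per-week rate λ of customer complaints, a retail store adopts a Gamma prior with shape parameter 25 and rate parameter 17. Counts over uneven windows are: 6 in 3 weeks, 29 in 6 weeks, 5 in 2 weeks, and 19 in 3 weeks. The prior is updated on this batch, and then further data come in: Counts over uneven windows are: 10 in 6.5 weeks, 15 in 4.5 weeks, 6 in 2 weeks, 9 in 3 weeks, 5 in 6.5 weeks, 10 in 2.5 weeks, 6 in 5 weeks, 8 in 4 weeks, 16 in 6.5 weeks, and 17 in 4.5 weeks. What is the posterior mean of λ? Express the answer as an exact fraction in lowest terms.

93/38

Total count: 6 + 29 + 5 + 19 = 59.
Total exposure: 3 + 6 + 2 + 3 = 14 weeks.
After the first batch: Gamma(25 + 59, 17 + 14) = Gamma(84, 31).
Total count: 10 + 15 + 6 + 9 + 5 + 10 + 6 + 8 + 16 + 17 = 102.
Total exposure: 6.5 + 4.5 + 2 + 3 + 6.5 + 2.5 + 5 + 4 + 6.5 + 4.5 = 45 weeks.
After the second batch: Gamma(84 + 102, 31 + 45) = Gamma(186, 76).
Posterior mean = α'/β' = 186/76 = 93/38.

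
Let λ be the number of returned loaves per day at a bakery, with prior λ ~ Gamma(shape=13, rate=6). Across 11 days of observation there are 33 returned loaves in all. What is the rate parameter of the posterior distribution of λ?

Total count 33 over total exposure 11 days.
Conjugate update: add total count to the shape and total exposure to the rate, giving Gamma(46, 17).

17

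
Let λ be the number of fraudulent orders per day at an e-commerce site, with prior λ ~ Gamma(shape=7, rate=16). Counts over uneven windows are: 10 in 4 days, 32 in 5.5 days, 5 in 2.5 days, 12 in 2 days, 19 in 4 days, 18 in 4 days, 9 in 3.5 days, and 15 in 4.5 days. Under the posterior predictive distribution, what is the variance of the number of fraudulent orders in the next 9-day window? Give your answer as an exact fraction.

Total count: 10 + 32 + 5 + 12 + 19 + 18 + 9 + 15 = 120.
Total exposure: 4 + 5.5 + 2.5 + 2 + 4 + 4 + 3.5 + 4.5 = 30 days.
Posterior: α' = 7 + 120 = 127, β' = 16 + 30 = 46.
The posterior predictive for a window of length T is Negative Binomial with variance T·α'·(β'+T)/β'² = 9·127·55/2116 = 62865/2116.

62865/2116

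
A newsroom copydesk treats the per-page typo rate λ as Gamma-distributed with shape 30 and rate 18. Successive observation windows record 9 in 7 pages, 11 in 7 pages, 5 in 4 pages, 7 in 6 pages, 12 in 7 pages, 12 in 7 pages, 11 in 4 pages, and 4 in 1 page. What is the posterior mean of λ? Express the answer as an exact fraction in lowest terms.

Total count: 9 + 11 + 5 + 7 + 12 + 12 + 11 + 4 = 71.
Total exposure: 7 + 7 + 4 + 6 + 7 + 7 + 4 + 1 = 43 pages.
The Gamma prior is conjugate for the Poisson rate, so λ | data ~ Gamma(30+71, 18+43) = Gamma(101, 61).
Posterior mean = α'/β' = 101/61.

101/61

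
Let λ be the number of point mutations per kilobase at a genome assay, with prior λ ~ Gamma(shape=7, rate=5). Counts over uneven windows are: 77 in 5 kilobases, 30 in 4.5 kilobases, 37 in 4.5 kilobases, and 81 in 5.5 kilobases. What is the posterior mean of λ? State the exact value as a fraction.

464/49

Total count: 77 + 30 + 37 + 81 = 225.
Total exposure: 5 + 4.5 + 4.5 + 5.5 = 19.5 kilobases.
Posterior: α' = 7 + 225 = 232, β' = 5 + 19.5 = 49/2.
Posterior mean = α'/β' = 232/(49/2) = 464/49.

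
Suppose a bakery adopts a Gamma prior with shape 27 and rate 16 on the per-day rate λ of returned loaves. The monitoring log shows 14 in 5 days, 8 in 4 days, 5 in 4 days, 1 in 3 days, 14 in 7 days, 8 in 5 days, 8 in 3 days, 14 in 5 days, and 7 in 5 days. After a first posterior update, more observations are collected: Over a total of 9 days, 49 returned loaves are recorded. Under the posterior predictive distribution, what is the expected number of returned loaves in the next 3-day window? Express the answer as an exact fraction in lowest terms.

Total count: 14 + 8 + 5 + 1 + 14 + 8 + 8 + 14 + 7 = 79.
Total exposure: 5 + 4 + 4 + 3 + 7 + 5 + 3 + 5 + 5 = 41 days.
After the first batch: Gamma(27 + 79, 16 + 41) = Gamma(106, 57).
Total count 49 over total exposure 9 days.
After the second batch: Gamma(106 + 49, 57 + 9) = Gamma(155, 66).
Predictive mean over a 3-day window = T·E[λ|data] = 3·155/66 = 155/22.

155/22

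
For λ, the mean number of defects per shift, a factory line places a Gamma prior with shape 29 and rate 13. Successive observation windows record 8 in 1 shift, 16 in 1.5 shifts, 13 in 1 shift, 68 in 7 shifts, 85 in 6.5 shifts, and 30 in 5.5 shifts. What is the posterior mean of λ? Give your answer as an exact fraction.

498/71

Total count: 8 + 16 + 13 + 68 + 85 + 30 = 220.
Total exposure: 1 + 1.5 + 1 + 7 + 6.5 + 5.5 = 22.5 shifts.
Gamma(α, β) with Poisson data over total exposure Σt gives posterior Gamma(α+Σx, β+Σt) = Gamma(249, 71/2).
Posterior mean = α'/β' = 249/(71/2) = 498/71.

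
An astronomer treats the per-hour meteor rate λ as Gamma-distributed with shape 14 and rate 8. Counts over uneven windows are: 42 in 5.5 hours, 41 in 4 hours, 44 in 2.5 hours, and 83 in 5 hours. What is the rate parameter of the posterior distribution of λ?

25

Total count: 42 + 41 + 44 + 83 = 210.
Total exposure: 5.5 + 4 + 2.5 + 5 = 17 hours.
The Gamma prior is conjugate for the Poisson rate, so λ | data ~ Gamma(14+210, 8+17) = Gamma(224, 25).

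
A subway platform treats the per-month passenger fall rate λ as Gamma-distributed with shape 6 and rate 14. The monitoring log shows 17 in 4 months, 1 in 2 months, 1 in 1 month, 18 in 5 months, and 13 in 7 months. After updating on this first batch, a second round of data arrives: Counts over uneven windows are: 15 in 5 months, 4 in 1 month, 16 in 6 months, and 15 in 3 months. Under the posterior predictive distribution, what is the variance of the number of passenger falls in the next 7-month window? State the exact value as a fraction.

20405/1152

Total count: 17 + 1 + 1 + 18 + 13 = 50.
Total exposure: 4 + 2 + 1 + 5 + 7 = 19 months.
After the first batch: Gamma(6 + 50, 14 + 19) = Gamma(56, 33).
Total count: 15 + 4 + 16 + 15 = 50.
Total exposure: 5 + 1 + 6 + 3 = 15 months.
After the second batch: Gamma(56 + 50, 33 + 15) = Gamma(106, 48).
The posterior predictive for a window of length T is Negative Binomial with variance T·α'·(β'+T)/β'² = 7·106·55/2304 = 20405/1152.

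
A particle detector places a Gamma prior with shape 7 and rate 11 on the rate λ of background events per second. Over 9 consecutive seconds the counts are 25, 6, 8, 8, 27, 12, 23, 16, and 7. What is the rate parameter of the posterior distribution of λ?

Total count: 25 + 6 + 8 + 8 + 27 + 12 + 23 + 16 + 7 = 132.
Total exposure: 9 seconds.
By Gamma–Poisson conjugacy, the posterior is Gamma(α + Σx, β + Σt) = Gamma(7 + 132, 11 + 9) = Gamma(139, 20).

20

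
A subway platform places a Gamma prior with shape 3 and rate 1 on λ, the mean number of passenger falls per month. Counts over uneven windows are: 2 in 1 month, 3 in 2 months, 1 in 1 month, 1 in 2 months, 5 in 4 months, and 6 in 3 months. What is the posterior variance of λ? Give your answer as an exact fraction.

3/28

Total count: 2 + 3 + 1 + 1 + 5 + 6 = 18.
Total exposure: 1 + 2 + 1 + 2 + 4 + 3 = 13 months.
Gamma(α, β) with Poisson data over total exposure Σt gives posterior Gamma(α+Σx, β+Σt) = Gamma(21, 14).
Posterior variance = α'/β'² = 21/196 = 3/28.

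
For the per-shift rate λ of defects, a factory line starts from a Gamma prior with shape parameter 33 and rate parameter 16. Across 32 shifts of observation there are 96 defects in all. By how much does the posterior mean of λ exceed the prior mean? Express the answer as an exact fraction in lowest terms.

Total count 96 over total exposure 32 shifts.
Conjugate update: add total count to the shape and total exposure to the rate, giving Gamma(129, 48).
Posterior mean = 129/48 = 43/16; prior mean = 33/16 = 33/16. Difference = 43/16 − 33/16 = 5/8.

5/8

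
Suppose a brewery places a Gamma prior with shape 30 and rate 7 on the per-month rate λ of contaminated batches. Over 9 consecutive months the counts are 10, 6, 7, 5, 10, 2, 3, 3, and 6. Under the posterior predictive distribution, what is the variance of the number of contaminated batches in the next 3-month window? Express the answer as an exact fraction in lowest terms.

2337/128

Total count: 10 + 6 + 7 + 5 + 10 + 2 + 3 + 3 + 6 = 52.
Total exposure: 9 months.
Gamma(α, β) with Poisson data over total exposure Σt gives posterior Gamma(α+Σx, β+Σt) = Gamma(82, 16).
The posterior predictive for a window of length T is Negative Binomial with variance T·α'·(β'+T)/β'² = 3·82·19/256 = 2337/128.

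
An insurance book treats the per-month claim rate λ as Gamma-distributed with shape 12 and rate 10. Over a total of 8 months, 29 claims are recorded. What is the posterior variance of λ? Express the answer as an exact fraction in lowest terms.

Total count 29 over total exposure 8 months.
The Gamma prior is conjugate for the Poisson rate, so λ | data ~ Gamma(12+29, 10+8) = Gamma(41, 18).
Posterior variance = α'/β'² = 41/324.

41/324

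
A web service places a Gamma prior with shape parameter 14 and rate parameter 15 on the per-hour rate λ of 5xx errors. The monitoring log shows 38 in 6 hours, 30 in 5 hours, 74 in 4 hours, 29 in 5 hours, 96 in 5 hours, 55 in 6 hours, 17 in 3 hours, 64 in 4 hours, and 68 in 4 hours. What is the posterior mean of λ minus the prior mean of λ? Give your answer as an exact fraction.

2159/285

Total count: 38 + 30 + 74 + 29 + 96 + 55 + 17 + 64 + 68 = 471.
Total exposure: 6 + 5 + 4 + 5 + 5 + 6 + 3 + 4 + 4 = 42 hours.
By Gamma–Poisson conjugacy, the posterior is Gamma(α + Σx, β + Σt) = Gamma(14 + 471, 15 + 42) = Gamma(485, 57).
Posterior mean = 485/57 = 485/57; prior mean = 14/15 = 14/15. Difference = 485/57 − 14/15 = 2159/285.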